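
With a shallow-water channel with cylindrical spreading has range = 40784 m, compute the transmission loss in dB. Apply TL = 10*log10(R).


46.1 dB


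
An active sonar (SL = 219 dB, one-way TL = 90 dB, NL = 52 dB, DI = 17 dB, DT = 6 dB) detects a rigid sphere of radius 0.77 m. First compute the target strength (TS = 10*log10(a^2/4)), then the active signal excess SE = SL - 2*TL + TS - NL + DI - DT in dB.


Step 1: TS = 10*log10(0.77^2/4) = -8.29 dB
Step 2: SE = SL - 2*TL + TS - NL + DI - DT = 219 - 2*90 + (-8.29) - 52 + 17 - 6 = -10.29

-10.29 dB


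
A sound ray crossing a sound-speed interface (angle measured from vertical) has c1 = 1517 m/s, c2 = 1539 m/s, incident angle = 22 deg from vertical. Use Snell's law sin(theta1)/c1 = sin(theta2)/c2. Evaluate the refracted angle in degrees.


sin(theta2) = (c2/c1)*sin(theta1) = (1539/1517)*sin(22 deg) = 0.38004
theta2 = arcsin(0.38004) = 22.34

22.34 deg


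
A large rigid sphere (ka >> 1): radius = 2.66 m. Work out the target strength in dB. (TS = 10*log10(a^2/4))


TS = 10*log10(2.66^2 / 4) = 10*log10(1.7689) = 2.48

2.48 dB


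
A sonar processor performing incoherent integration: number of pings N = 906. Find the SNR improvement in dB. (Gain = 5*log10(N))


14.79 dB


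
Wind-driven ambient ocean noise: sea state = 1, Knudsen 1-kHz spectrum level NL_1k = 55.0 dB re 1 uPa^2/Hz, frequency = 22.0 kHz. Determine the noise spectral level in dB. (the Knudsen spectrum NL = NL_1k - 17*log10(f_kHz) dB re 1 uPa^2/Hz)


32.18 dB


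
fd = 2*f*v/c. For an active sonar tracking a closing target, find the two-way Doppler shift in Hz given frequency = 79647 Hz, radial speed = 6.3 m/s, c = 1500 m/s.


fd = 2*f*v/c = 2 * 79647 * 6.3 / 1500 = 669.03

669.03 Hz


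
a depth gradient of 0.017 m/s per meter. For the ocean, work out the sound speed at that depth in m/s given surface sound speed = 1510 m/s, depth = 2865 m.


c = 1510 + 0.017 * 2865 = 1558.705

1558.705 m/s


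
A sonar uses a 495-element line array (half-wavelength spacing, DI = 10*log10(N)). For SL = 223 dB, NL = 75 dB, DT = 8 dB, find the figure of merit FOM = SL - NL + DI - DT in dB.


Step 1: DI = 10*log10(495) = 26.95 dB
Step 2: FOM = SL - NL + DI - DT = 223 - 75 + 26.95 - 8 = 166.95

166.95 dB


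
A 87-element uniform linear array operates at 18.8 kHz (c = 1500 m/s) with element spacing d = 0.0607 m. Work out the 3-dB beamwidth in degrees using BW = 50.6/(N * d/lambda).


0.76 deg


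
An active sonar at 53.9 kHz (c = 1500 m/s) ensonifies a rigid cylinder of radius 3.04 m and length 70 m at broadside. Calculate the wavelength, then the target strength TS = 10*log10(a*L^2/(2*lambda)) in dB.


Step 1: lambda = c/f = 1500/53900 = 0.02783 m
Step 2: TS = 10*log10(a*L^2/(2*lambda)) = 10*log10(3.04*70^2/(2*0.02783)) = 54.28

54.28 dB


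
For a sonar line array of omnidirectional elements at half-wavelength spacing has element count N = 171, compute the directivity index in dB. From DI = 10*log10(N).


DI = 10*log10(171) = 22.33

22.33 dB


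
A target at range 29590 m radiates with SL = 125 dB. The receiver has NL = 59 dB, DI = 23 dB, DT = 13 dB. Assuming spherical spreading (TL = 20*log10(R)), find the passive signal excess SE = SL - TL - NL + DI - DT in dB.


Step 1: TL = 20*log10(29590) = 89.42 dB
Step 2: SE = 125 - 89.42 - 59 + 23 - 13 = -13.42

-13.42 dB


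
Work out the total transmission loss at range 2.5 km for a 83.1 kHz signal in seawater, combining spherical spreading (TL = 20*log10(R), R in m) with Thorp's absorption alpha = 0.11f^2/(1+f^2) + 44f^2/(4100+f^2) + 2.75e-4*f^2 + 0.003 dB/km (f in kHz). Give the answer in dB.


142.01 dB


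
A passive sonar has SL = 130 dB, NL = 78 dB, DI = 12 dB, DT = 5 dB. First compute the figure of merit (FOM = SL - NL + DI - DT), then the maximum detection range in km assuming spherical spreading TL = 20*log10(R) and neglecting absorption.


Step 1: FOM = SL - NL + DI - DT = 130 - 78 + 12 - 5 = 59 dB
Step 2: at max range FOM = TL = 20*log10(R), so R = 10^(59/20) = 891.25 m = 0.89 km

0.89 km


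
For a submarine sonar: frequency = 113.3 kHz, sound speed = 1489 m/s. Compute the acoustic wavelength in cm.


lambda = c/f = 1489 / 113300 = 0.0131 m = 1.31 cm

1.31 cm


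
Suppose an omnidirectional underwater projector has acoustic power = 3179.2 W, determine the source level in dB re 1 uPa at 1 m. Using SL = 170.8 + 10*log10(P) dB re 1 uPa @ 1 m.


SL = 170.8 + 10*log10(3179.2) = 170.8 + 35.02 = 205.82

205.82 dB


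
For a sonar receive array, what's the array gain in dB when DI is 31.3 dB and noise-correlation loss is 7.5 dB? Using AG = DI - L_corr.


AG = DI - L_corr = 31.3 - 7.5 = 23.8

23.8 dB


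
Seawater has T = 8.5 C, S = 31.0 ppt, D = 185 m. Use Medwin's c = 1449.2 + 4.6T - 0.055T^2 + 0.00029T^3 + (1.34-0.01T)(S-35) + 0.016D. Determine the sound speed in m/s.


c = 1449.2 + 4.6*8.5 - 0.055*8.5^2 + 0.00029*8.5^3 + (1.34 - 0.01*8.5)*(31.0 - 35) + 0.016*185 = 1482.44

1482.44 m/s


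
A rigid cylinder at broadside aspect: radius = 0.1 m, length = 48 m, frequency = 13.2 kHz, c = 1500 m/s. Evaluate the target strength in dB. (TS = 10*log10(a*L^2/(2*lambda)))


lambda = 1500/13200 = 0.11364 m
TS = 10*log10(0.1*48^2/(2*0.11364)) = 30.06

30.06 dB


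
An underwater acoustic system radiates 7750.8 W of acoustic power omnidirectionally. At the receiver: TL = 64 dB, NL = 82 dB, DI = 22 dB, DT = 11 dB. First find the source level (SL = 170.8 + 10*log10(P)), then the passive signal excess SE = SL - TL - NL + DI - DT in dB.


Step 1: SL = 170.8 + 10*log10(7750.8) = 209.69 dB
Step 2: SE = SL - TL - NL + DI - DT = 209.69 - 64 - 82 + 22 - 11 = 74.69

74.69 dB


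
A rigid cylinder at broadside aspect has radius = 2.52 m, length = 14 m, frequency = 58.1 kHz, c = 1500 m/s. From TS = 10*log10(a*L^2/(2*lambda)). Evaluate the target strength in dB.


39.81 dB


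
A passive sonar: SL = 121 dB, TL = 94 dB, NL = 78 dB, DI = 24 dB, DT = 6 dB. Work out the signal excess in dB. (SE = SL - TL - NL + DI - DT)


-33 dB


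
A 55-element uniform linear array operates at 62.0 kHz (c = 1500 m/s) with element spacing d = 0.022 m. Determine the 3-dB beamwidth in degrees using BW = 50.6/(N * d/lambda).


Step 1: lambda = 1500/62000 = 0.02419 m
Step 2: d/lambda = 0.022/0.02419 = 0.9095
Step 3: BW = 50.6/(N * d/lambda) = 50.6/(55 * 0.9095) = 1.01

1.01 deg


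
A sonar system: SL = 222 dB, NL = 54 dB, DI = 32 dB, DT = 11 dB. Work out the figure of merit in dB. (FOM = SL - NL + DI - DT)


FOM = SL - NL + DI - DT = 222 - 54 + 32 - 11 = 189

189 dB


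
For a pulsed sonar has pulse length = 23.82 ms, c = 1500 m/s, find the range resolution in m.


17.865 m


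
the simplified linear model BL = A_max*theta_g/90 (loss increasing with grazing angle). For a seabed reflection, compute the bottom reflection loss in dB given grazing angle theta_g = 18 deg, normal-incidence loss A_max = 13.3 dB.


BL = A_max * theta_g / 90 = 13.3 * 18 / 90 = 2.66

2.66 dB


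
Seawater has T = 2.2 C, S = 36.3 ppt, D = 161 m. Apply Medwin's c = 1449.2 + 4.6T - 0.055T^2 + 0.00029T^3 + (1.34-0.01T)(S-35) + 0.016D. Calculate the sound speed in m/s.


c = 1449.2 + 4.6*2.2 - 0.055*2.2^2 + 0.00029*2.2^3 + (1.34 - 0.01*2.2)*(36.3 - 35) + 0.016*161 = 1463.35

1463.35 m/s


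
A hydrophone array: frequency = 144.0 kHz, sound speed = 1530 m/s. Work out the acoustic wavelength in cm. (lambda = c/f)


1.06 cm


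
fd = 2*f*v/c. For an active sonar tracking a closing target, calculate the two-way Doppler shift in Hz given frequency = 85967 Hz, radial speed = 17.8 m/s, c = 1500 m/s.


fd = 2*f*v/c = 2 * 85967 * 17.8 / 1500 = 2040.28

2040.28 Hz


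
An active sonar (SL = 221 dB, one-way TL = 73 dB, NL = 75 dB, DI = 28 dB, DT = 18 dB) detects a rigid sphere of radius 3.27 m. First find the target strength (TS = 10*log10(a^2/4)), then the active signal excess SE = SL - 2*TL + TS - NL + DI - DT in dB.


Step 1: TS = 10*log10(3.27^2/4) = 4.27 dB
Step 2: SE = SL - 2*TL + TS - NL + DI - DT = 221 - 2*73 + (4.27) - 75 + 28 - 18 = 14.27

14.27 dB


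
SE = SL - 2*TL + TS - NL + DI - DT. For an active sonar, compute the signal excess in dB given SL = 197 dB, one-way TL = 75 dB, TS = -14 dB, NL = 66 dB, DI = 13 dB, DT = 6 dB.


-26 dB


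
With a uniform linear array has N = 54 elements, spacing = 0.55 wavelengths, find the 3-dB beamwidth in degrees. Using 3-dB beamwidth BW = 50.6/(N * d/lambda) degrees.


BW = 50.6 / (54 * 0.55) = 50.6 / 29.7 = 1.7

1.7 deg


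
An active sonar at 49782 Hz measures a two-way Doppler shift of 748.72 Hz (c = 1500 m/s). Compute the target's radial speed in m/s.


11.28 m/s


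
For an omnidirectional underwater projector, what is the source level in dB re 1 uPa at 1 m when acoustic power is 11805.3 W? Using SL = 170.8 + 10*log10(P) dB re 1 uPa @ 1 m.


211.52 dB


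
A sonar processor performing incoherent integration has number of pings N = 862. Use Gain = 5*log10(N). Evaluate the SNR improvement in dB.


Gain = 5*log10(862) = 14.68

14.68 dB


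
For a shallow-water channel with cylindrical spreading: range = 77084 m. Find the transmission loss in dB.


48.87 dB


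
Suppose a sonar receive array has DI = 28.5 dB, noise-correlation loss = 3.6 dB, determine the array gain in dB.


24.9 dB


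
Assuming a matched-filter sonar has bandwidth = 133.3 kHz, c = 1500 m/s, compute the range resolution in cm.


dR = c/(2*BW) = 1500 / (2 * 133.3e3) = 0.0056 m = 0.56 cm

0.56 cm


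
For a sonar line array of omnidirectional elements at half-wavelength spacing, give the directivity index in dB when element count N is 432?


DI = 10*log10(432) = 26.35

26.35 dB


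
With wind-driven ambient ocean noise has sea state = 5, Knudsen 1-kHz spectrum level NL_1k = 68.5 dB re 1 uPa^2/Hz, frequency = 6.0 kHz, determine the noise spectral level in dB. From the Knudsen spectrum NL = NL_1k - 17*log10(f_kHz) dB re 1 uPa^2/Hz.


NL = NL_1k - 17*log10(f_kHz) = 68.5 - 17*log10(6.0) = 68.5 - (13.23) = 55.27

55.27 dB


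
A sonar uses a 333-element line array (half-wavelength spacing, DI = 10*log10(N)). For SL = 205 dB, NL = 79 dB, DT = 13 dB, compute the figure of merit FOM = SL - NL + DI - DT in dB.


Step 1: DI = 10*log10(333) = 25.22 dB
Step 2: FOM = SL - NL + DI - DT = 205 - 79 + 25.22 - 13 = 138.22

138.22 dB


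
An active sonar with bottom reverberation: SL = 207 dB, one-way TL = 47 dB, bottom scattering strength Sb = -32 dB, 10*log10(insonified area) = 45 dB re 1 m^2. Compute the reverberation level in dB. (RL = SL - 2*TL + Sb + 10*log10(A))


126 dB


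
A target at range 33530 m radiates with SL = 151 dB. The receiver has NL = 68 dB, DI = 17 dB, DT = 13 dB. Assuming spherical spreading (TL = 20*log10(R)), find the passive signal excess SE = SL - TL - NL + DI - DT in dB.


-3.51 dB


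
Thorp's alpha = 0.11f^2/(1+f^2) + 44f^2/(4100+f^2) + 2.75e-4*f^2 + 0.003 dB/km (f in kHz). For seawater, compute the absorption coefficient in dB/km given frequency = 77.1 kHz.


27.787 dB/km


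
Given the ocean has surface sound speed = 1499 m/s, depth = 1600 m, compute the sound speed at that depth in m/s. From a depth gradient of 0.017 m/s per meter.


1526.2 m/s


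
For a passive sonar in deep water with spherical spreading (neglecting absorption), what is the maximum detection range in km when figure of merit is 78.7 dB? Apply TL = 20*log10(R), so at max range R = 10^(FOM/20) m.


At max range FOM = TL, so 20*log10(R) = 78.7
R = 10^(78.7/20) = 8609.94 m = 8.61 km

8.61 km


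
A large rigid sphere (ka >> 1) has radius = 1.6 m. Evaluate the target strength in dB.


-1.94 dB


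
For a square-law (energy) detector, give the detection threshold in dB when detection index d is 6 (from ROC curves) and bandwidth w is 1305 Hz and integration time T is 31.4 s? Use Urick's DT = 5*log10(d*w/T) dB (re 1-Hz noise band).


DT = 5*log10(d*w/T) = 5*log10(6 * 1305 / 31.4) = 5*log10(249.36) = 11.98

11.98 dB


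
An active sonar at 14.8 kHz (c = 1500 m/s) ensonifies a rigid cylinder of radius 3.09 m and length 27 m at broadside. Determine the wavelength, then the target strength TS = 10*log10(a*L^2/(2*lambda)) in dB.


Step 1: lambda = c/f = 1500/14800 = 0.10135 m
Step 2: TS = 10*log10(a*L^2/(2*lambda)) = 10*log10(3.09*27^2/(2*0.10135)) = 40.46

40.46 dB


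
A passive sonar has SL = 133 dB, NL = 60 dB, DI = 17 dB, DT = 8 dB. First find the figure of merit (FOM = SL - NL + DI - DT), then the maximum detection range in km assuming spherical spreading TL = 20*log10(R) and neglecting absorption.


Step 1: FOM = SL - NL + DI - DT = 133 - 60 + 17 - 8 = 82 dB
Step 2: at max range FOM = TL = 20*log10(R), so R = 10^(82/20) = 12589.25 m = 12.59 km

12.59 km


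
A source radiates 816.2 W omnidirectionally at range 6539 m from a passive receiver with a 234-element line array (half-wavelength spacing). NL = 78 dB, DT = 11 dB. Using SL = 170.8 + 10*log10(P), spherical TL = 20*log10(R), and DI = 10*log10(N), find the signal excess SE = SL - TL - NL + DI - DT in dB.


Step 1: SL = 170.8 + 10*log10(816.2) = 199.92 dB
Step 2: TL = 20*log10(6539) = 76.31 dB
Step 3: DI = 10*log10(234) = 23.69 dB
Step 4: SE = SL - TL - NL + DI - DT = 199.92 - 76.31 - 78 + 23.69 - 11 = 58.3

58.3 dB


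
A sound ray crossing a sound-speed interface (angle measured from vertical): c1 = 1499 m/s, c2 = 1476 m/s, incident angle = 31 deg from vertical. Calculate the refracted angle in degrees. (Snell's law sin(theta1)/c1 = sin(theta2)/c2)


30.47 deg


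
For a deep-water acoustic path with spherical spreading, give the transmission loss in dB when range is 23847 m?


TL = 20*log10(23847) = 87.55

87.55 dB


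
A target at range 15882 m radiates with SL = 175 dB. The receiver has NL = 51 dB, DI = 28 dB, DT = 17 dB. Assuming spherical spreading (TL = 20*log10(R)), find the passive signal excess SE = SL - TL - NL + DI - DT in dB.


Step 1: TL = 20*log10(15882) = 84.02 dB
Step 2: SE = 175 - 84.02 - 51 + 28 - 17 = 50.98

50.98 dB


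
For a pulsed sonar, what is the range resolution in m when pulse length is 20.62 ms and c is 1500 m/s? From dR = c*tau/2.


15.465 m


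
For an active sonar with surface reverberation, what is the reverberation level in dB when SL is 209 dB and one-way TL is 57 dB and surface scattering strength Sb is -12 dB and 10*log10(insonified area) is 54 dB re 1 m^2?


RL = SL - 2*TL + Sb + 10*log10(A) = 209 - 2*57 + (-12) + 54 = 137

137 dB


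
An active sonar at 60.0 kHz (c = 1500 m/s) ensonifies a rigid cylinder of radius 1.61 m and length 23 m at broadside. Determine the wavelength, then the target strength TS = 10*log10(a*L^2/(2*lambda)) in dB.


Step 1: lambda = c/f = 1500/60000 = 0.025 m
Step 2: TS = 10*log10(a*L^2/(2*lambda)) = 10*log10(1.61*23^2/(2*0.025)) = 42.31

42.31 dB


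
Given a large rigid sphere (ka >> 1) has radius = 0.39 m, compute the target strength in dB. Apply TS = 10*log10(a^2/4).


TS = 10*log10(0.39^2 / 4) = 10*log10(0.038025) = -14.2

-14.2 dB


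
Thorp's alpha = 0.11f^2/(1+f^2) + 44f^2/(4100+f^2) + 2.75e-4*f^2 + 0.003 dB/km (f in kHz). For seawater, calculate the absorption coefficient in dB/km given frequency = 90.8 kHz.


f^2 = 8244.64
alpha = 0.11*8244.64/(1+8244.64) + 44*8244.64/(4100+8244.64) + 2.75e-4*8244.64 + 0.003 = 31.767

31.767 dB/km


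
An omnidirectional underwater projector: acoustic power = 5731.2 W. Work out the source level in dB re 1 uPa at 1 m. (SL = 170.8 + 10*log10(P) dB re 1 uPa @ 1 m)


SL = 170.8 + 10*log10(5731.2) = 170.8 + 37.58 = 208.38

208.38 dB


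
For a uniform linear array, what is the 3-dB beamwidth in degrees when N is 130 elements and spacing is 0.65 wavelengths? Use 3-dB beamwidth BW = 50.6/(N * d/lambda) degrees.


0.6 deg


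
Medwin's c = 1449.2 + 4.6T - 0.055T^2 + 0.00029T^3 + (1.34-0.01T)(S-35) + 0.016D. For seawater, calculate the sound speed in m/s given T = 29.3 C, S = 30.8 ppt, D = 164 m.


c = 1449.2 + 4.6*29.3 - 0.055*29.3^2 + 0.00029*29.3^3 + (1.34 - 0.01*29.3)*(30.8 - 35) + 0.016*164 = 1542.28

1542.28 m/s


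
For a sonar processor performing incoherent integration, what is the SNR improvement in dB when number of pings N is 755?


Gain = 5*log10(755) = 14.39

14.39 dB


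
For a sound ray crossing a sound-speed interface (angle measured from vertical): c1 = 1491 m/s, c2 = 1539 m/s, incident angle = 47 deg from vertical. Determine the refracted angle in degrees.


sin(theta2) = (c2/c1)*sin(theta1) = (1539/1491)*sin(47 deg) = 0.7549
theta2 = arcsin(0.7549) = 49.02

49.02 deg


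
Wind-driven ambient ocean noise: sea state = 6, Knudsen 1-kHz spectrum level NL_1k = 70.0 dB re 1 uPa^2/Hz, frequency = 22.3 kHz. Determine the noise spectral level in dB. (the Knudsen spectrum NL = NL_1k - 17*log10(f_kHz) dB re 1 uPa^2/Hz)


NL = NL_1k - 17*log10(f_kHz) = 70.0 - 17*log10(22.3) = 70.0 - (22.92) = 47.08

47.08 dB


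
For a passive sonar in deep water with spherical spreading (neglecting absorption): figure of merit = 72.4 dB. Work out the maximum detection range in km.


4.17 km


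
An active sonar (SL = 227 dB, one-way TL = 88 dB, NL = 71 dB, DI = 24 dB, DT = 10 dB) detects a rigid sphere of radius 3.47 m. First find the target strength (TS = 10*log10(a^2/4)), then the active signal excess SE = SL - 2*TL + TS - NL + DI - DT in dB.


Step 1: TS = 10*log10(3.47^2/4) = 4.79 dB
Step 2: SE = SL - 2*TL + TS - NL + DI - DT = 227 - 2*88 + (4.79) - 71 + 24 - 10 = -1.21

-1.21 dB


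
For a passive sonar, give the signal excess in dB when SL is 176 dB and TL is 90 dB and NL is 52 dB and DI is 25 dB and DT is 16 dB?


43 dB


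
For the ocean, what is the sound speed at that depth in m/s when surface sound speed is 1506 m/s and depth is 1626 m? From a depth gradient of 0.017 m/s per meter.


c = 1506 + 0.017 * 1626 = 1533.642

1533.642 m/s


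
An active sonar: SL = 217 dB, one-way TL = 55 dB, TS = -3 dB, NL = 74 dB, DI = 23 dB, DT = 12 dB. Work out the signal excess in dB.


SE = SL - 2*TL + TS - NL + DI - DT = 217 - 2*55 + (-3) - 74 + 23 - 12 = 41

41 dB


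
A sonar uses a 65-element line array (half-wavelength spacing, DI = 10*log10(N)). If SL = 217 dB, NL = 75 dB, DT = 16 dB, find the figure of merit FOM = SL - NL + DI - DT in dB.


Step 1: DI = 10*log10(65) = 18.13 dB
Step 2: FOM = SL - NL + DI - DT = 217 - 75 + 18.13 - 16 = 144.13

144.13 dB


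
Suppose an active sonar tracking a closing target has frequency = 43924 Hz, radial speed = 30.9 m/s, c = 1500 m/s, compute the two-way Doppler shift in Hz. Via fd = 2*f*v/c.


fd = 2*f*v/c = 2 * 43924 * 30.9 / 1500 = 1809.67

1809.67 Hz


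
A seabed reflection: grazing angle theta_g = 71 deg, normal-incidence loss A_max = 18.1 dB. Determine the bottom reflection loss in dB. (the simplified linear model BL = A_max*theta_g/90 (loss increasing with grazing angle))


BL = A_max * theta_g / 90 = 18.1 * 71 / 90 = 14.28

14.28 dB


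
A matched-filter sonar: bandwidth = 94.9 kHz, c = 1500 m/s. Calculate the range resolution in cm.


dR = c/(2*BW) = 1500 / (2 * 94.9e3) = 0.0079 m = 0.79 cm

0.79 cm


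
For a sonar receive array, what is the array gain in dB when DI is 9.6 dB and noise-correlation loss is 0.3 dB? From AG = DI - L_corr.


AG = DI - L_corr = 9.6 - 0.3 = 9.3

9.3 dB


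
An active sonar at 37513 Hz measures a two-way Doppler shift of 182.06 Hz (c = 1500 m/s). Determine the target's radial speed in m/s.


From fd = 2*f*v/c, v = c*fd/(2*f) = 1500 * 182.06 / (2*37513) = 3.64

3.64 m/s


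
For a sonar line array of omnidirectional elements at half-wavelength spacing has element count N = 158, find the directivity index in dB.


DI = 10*log10(158) = 21.99

21.99 dB


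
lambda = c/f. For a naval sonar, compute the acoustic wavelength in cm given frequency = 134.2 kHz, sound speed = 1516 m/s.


1.13 cm


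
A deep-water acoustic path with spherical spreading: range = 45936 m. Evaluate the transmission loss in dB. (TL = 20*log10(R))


TL = 20*log10(45936) = 93.24

93.24 dB


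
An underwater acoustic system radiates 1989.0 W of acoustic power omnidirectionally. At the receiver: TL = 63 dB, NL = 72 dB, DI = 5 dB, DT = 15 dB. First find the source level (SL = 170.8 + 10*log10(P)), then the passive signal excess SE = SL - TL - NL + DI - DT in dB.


Step 1: SL = 170.8 + 10*log10(1989.0) = 203.79 dB
Step 2: SE = SL - TL - NL + DI - DT = 203.79 - 63 - 72 + 5 - 15 = 58.79

58.79 dB


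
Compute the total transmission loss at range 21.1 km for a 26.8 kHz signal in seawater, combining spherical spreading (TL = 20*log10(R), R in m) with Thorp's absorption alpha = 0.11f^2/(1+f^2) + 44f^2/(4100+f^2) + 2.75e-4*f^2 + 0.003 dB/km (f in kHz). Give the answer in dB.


Step 1 (Thorp): alpha = 0.11*718.24/(1+718.24) + 44*718.24/(4100+718.24) + 2.75e-4*718.24 + 0.003 = 6.8693 dB/km
Step 2: TL_spread = 20*log10(21100) = 86.49 dB
Step 3: TL_abs = alpha*R = 6.8693 * 21.1 = 144.94 dB
Step 4: TL_total = 86.49 + 144.94 = 231.43

231.43 dB


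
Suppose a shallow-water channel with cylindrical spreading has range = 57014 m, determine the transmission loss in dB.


TL = 10*log10(57014) = 47.56

47.56 dB


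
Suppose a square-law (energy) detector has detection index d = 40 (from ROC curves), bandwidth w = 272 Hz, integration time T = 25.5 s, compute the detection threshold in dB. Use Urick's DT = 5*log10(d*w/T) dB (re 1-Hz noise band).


DT = 5*log10(d*w/T) = 5*log10(40 * 272 / 25.5) = 5*log10(426.67) = 13.15

13.15 dB


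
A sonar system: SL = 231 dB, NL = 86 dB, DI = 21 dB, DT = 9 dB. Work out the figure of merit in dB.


157 dB


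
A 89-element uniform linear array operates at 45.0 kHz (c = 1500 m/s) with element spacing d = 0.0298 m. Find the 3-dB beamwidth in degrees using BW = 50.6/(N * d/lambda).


Step 1: lambda = 1500/45000 = 0.03333 m
Step 2: d/lambda = 0.0298/0.03333 = 0.8941
Step 3: BW = 50.6/(N * d/lambda) = 50.6/(89 * 0.8941) = 0.64

0.64 deg


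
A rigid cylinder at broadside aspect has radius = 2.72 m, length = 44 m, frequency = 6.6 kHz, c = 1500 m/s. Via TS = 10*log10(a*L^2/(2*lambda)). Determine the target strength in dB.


lambda = 1500/6600 = 0.22727 m
TS = 10*log10(2.72*44^2/(2*0.22727)) = 40.64

40.64 dB


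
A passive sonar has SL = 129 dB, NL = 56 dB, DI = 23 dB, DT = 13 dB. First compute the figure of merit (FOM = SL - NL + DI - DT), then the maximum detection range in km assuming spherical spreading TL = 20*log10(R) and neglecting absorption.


Step 1: FOM = SL - NL + DI - DT = 129 - 56 + 23 - 13 = 83 dB
Step 2: at max range FOM = TL = 20*log10(R), so R = 10^(83/20) = 14125.38 m = 14.13 km

14.13 km


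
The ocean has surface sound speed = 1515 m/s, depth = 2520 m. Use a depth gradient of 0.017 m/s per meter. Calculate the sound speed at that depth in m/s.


c = 1515 + 0.017 * 2520 = 1557.84

1557.84 m/s


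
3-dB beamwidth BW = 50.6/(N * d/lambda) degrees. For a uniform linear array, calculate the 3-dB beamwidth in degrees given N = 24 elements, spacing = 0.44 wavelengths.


4.79 deg


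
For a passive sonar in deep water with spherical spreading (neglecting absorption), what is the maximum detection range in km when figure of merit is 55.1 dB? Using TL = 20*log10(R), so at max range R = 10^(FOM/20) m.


0.57 km


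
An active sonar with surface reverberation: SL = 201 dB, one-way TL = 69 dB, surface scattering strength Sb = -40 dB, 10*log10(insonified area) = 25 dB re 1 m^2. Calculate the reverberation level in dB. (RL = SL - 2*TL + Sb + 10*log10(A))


RL = SL - 2*TL + Sb + 10*log10(A) = 201 - 2*69 + (-40) + 25 = 48

48 dB


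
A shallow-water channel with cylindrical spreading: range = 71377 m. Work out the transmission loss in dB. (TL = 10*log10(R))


TL = 10*log10(71377) = 48.54

48.54 dB


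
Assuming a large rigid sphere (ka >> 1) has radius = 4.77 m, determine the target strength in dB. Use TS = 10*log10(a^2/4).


TS = 10*log10(4.77^2 / 4) = 10*log10(5.688225) = 7.55

7.55 dB


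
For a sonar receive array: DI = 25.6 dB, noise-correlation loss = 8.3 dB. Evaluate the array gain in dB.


AG = DI - L_corr = 25.6 - 8.3 = 17.3

17.3 dB


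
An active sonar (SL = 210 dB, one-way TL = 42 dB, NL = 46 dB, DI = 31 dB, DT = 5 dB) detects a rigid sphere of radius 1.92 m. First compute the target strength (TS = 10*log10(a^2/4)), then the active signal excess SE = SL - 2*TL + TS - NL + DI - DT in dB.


Step 1: TS = 10*log10(1.92^2/4) = -0.35 dB
Step 2: SE = SL - 2*TL + TS - NL + DI - DT = 210 - 2*42 + (-0.35) - 46 + 31 - 5 = 105.65

105.65 dB


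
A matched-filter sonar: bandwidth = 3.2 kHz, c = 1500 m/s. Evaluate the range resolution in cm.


23.44 cm


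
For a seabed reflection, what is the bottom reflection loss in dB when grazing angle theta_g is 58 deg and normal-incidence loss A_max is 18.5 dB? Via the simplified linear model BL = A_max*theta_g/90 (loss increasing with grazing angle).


BL = A_max * theta_g / 90 = 18.5 * 58 / 90 = 11.92

11.92 dB


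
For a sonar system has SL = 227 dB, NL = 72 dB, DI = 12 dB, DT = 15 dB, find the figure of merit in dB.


FOM = SL - NL + DI - DT = 227 - 72 + 12 - 15 = 152

152 dB


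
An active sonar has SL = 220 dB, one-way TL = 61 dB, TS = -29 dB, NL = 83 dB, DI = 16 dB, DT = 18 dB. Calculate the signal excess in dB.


SE = SL - 2*TL + TS - NL + DI - DT = 220 - 2*61 + (-29) - 83 + 16 - 18 = -16

-16 dB


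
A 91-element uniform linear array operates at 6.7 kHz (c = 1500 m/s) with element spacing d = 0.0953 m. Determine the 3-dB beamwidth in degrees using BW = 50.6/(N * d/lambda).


Step 1: lambda = 1500/6700 = 0.22388 m
Step 2: d/lambda = 0.0953/0.22388 = 0.4257
Step 3: BW = 50.6/(N * d/lambda) = 50.6/(91 * 0.4257) = 1.31

1.31 deg


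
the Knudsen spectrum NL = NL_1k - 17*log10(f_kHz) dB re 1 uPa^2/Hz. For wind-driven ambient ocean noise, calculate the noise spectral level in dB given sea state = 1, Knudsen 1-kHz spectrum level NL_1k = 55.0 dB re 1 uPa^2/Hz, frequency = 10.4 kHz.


37.71 dB


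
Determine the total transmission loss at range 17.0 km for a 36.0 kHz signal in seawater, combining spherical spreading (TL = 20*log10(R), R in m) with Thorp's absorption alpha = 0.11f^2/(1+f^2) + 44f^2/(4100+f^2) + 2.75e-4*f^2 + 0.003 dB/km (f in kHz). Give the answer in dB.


272.24 dB


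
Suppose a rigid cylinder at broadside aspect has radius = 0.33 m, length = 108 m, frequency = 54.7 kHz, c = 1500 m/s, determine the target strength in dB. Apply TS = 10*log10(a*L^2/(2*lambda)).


lambda = 1500/54700 = 0.02742 m
TS = 10*log10(0.33*108^2/(2*0.02742)) = 48.46

48.46 dB


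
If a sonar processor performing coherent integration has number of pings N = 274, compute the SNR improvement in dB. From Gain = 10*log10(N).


24.38 dB


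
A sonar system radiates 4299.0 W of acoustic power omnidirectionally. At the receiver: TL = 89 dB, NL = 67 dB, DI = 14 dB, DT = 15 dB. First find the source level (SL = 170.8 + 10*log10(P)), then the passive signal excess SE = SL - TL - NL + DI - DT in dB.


Step 1: SL = 170.8 + 10*log10(4299.0) = 207.13 dB
Step 2: SE = SL - TL - NL + DI - DT = 207.13 - 89 - 67 + 14 - 15 = 50.13

50.13 dB


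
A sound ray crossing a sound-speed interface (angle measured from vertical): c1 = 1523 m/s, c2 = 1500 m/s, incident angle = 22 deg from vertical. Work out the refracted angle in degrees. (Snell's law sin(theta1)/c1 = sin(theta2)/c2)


sin(theta2) = (c2/c1)*sin(theta1) = (1500/1523)*sin(22 deg) = 0.36895
theta2 = arcsin(0.36895) = 21.65

21.65 deg


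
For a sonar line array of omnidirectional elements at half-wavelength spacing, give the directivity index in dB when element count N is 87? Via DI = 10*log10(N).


DI = 10*log10(87) = 19.4

19.4 dB


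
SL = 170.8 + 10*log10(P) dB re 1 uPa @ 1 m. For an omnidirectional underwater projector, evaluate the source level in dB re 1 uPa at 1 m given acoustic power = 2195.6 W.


SL = 170.8 + 10*log10(2195.6) = 170.8 + 33.42 = 204.22

204.22 dB


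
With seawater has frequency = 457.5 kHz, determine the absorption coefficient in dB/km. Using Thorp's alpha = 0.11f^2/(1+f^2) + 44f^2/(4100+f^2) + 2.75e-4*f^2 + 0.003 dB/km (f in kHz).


f^2 = 209306.25
alpha = 0.11*209306.25/(1+209306.25) + 44*209306.25/(4100+209306.25) + 2.75e-4*209306.25 + 0.003 = 100.827

100.827 dB/km


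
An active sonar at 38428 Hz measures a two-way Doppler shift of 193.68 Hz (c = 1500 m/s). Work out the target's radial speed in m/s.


3.78 m/s


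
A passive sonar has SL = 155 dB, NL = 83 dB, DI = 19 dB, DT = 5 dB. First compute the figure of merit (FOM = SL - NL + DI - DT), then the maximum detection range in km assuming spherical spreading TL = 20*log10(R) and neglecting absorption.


Step 1: FOM = SL - NL + DI - DT = 155 - 83 + 19 - 5 = 86 dB
Step 2: at max range FOM = TL = 20*log10(R), so R = 10^(86/20) = 19952.62 m = 19.95 km

19.95 km


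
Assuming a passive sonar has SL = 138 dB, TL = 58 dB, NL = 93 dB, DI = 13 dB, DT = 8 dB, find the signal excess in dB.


SE = SL - TL - NL + DI - DT = 138 - 58 - 93 + 13 - 8 = -8

-8 dB


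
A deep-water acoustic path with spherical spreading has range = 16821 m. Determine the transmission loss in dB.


TL = 20*log10(16821) = 84.52

84.52 dB


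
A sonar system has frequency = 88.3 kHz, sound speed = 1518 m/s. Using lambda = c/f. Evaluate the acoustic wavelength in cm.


1.72 cm


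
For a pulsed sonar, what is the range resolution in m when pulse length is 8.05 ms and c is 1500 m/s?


dR = c*tau/2 = 1500 * 8.05e-3 / 2 = 6.0375

6.0375 m


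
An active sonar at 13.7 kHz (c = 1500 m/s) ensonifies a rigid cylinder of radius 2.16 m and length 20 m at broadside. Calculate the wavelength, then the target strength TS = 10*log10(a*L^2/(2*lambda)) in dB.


Step 1: lambda = c/f = 1500/13700 = 0.10949 m
Step 2: TS = 10*log10(a*L^2/(2*lambda)) = 10*log10(2.16*20^2/(2*0.10949)) = 35.96

35.96 dB


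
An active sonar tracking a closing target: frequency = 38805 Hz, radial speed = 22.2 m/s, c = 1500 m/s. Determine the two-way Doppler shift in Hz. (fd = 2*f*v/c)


1148.63 Hz


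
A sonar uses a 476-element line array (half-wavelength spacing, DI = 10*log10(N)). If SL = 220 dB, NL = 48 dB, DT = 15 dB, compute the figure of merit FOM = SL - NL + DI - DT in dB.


Step 1: DI = 10*log10(476) = 26.78 dB
Step 2: FOM = SL - NL + DI - DT = 220 - 48 + 26.78 - 15 = 183.78

183.78 dB


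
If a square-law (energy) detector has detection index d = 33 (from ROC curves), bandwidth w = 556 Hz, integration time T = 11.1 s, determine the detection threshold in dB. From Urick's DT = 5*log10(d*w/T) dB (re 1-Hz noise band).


DT = 5*log10(d*w/T) = 5*log10(33 * 556 / 11.1) = 5*log10(1652.97) = 16.09

16.09 dB


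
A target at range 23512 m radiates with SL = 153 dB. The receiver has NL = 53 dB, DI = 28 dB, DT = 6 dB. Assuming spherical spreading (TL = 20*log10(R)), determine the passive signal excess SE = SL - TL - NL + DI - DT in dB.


34.57 dB


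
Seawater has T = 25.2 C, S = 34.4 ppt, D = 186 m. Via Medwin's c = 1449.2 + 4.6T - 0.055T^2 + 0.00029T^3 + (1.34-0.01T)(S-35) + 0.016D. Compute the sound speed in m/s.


c = 1449.2 + 4.6*25.2 - 0.055*25.2^2 + 0.00029*25.2^3 + (1.34 - 0.01*25.2)*(34.4 - 35) + 0.016*186 = 1537.16

1537.16 m/s


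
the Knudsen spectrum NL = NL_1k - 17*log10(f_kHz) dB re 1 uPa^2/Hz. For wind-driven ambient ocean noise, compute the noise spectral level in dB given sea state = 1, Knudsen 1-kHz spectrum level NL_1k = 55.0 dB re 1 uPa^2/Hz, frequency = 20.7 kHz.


NL = NL_1k - 17*log10(f_kHz) = 55.0 - 17*log10(20.7) = 55.0 - (22.37) = 32.63

32.63 dB


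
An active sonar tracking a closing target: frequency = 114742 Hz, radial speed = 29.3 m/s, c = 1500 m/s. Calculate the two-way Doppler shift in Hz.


fd = 2*f*v/c = 2 * 114742 * 29.3 / 1500 = 4482.59

4482.59 Hz


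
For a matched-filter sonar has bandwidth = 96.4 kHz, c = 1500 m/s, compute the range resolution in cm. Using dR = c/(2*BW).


0.78 cm


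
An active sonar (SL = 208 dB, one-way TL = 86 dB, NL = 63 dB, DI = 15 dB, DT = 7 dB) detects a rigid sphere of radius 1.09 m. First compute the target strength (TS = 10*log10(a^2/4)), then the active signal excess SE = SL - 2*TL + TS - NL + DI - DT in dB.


Step 1: TS = 10*log10(1.09^2/4) = -5.27 dB
Step 2: SE = SL - 2*TL + TS - NL + DI - DT = 208 - 2*86 + (-5.27) - 63 + 15 - 7 = -24.27

-24.27 dB


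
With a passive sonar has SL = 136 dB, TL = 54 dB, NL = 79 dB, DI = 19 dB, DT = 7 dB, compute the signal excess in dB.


15 dB


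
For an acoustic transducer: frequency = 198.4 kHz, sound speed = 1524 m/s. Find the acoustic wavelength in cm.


0.77 cm


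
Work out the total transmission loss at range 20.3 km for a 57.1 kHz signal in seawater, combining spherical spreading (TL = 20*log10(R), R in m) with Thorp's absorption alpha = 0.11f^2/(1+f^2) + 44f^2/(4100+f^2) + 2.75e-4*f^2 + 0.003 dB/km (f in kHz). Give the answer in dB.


Step 1 (Thorp): alpha = 0.11*3260.41/(1+3260.41) + 44*3260.41/(4100+3260.41) + 2.75e-4*3260.41 + 0.003 = 20.5001 dB/km
Step 2: TL_spread = 20*log10(20300) = 86.15 dB
Step 3: TL_abs = alpha*R = 20.5001 * 20.3 = 416.15 dB
Step 4: TL_total = 86.15 + 416.15 = 502.3

502.3 dB


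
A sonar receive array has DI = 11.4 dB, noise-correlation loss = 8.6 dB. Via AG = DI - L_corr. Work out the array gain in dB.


AG = DI - L_corr = 11.4 - 8.6 = 2.8

2.8 dB


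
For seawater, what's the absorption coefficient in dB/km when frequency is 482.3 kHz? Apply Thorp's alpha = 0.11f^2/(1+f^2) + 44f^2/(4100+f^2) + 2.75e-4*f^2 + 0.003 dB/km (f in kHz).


107.32 dB/km


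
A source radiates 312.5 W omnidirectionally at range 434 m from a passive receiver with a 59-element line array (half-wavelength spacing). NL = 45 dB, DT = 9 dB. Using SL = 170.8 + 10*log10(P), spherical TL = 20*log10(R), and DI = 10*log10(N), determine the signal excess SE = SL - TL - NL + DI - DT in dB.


Step 1: SL = 170.8 + 10*log10(312.5) = 195.75 dB
Step 2: TL = 20*log10(434) = 52.75 dB
Step 3: DI = 10*log10(59) = 17.71 dB
Step 4: SE = SL - TL - NL + DI - DT = 195.75 - 52.75 - 45 + 17.71 - 9 = 106.71

106.71 dB


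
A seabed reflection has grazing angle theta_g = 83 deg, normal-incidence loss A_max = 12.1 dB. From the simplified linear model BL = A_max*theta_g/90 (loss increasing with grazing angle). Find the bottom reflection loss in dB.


BL = A_max * theta_g / 90 = 12.1 * 83 / 90 = 11.16

11.16 dB


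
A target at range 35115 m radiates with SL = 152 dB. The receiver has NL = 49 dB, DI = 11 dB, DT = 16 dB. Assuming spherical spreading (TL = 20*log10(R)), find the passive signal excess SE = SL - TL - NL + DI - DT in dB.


7.09 dB


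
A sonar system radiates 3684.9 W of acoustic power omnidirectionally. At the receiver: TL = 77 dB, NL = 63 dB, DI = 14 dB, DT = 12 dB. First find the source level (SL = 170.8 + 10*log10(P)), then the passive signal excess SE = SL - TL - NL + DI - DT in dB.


Step 1: SL = 170.8 + 10*log10(3684.9) = 206.46 dB
Step 2: SE = SL - TL - NL + DI - DT = 206.46 - 77 - 63 + 14 - 12 = 68.46

68.46 dB


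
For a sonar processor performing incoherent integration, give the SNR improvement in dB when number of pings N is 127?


10.52 dB


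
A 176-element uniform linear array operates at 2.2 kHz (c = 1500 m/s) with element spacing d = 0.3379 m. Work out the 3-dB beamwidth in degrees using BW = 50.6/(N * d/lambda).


0.58 deg


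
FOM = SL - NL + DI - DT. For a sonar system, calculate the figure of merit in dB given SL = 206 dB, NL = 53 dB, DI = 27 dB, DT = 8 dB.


172 dB


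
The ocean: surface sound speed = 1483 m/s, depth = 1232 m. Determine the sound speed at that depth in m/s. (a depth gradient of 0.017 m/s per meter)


c = 1483 + 0.017 * 1232 = 1503.944

1503.944 m/s


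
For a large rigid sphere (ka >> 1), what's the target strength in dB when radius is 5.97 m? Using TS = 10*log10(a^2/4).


TS = 10*log10(5.97^2 / 4) = 10*log10(8.910225) = 9.5

9.5 dB


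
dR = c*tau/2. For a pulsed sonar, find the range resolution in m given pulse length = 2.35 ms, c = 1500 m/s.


dR = c*tau/2 = 1500 * 2.35e-3 / 2 = 1.7625

1.7625 m


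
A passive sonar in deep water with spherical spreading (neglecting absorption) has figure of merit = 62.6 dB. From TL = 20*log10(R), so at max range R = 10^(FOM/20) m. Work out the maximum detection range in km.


1.35 km


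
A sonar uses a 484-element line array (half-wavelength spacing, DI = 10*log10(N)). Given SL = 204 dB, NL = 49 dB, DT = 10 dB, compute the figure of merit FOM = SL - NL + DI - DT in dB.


171.85 dB


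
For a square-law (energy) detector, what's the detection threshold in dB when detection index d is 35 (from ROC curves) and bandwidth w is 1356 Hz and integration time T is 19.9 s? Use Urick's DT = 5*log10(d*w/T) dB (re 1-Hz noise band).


DT = 5*log10(d*w/T) = 5*log10(35 * 1356 / 19.9) = 5*log10(2384.92) = 16.89

16.89 dB


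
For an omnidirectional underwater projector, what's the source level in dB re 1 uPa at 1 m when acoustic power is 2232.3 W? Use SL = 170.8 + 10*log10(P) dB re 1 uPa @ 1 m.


204.29 dB


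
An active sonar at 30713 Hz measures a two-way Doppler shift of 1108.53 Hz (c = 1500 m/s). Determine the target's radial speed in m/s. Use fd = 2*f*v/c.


From fd = 2*f*v/c, v = c*fd/(2*f) = 1500 * 1108.53 / (2*30713) = 27.07

27.07 m/s


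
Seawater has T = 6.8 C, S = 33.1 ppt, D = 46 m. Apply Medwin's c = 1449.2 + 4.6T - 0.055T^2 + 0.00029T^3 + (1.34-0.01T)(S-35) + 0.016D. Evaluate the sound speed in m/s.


c = 1449.2 + 4.6*6.8 - 0.055*6.8^2 + 0.00029*6.8^3 + (1.34 - 0.01*6.8)*(33.1 - 35) + 0.016*46 = 1476.35

1476.35 m/s


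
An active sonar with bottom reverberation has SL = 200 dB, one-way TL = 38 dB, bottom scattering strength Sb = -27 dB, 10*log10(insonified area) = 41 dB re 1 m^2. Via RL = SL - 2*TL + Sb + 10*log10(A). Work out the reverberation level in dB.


138 dB


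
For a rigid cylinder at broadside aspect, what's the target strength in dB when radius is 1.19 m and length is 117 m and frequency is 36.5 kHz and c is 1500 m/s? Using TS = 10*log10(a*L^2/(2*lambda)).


lambda = 1500/36500 = 0.0411 m
TS = 10*log10(1.19*117^2/(2*0.0411)) = 52.97

52.97 dB


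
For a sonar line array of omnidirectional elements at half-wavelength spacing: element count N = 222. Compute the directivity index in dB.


DI = 10*log10(222) = 23.46

23.46 dB


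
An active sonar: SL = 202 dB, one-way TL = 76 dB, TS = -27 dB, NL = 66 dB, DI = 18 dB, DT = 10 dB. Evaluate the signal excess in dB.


-35 dB


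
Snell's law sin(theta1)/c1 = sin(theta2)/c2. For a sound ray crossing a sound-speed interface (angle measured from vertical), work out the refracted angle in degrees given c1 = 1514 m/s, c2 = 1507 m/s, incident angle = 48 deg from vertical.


sin(theta2) = (c2/c1)*sin(theta1) = (1507/1514)*sin(48 deg) = 0.73971
theta2 = arcsin(0.73971) = 47.71

47.71 deg


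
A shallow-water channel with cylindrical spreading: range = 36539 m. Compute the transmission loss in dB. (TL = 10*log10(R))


45.63 dB


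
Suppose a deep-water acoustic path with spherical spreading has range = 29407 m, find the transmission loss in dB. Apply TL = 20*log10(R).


89.37 dB


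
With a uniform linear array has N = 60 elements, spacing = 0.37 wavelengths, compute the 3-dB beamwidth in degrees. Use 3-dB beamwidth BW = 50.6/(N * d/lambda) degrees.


BW = 50.6 / (60 * 0.37) = 50.6 / 22.2 = 2.28

2.28 deg


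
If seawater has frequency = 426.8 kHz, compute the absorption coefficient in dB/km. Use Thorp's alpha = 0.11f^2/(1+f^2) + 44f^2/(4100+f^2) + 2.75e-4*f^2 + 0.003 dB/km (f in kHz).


93.238 dB/km
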